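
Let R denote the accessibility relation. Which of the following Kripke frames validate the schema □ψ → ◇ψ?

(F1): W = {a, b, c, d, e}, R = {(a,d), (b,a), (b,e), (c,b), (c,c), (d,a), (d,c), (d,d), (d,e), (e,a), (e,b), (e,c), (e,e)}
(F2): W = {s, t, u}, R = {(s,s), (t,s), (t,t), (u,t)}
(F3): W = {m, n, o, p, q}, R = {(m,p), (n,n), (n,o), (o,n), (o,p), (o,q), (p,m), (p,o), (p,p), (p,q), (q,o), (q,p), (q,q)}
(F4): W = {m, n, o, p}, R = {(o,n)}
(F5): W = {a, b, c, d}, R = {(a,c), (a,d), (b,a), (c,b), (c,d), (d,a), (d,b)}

(F1), (F2), (F3), (F5)

This is the axiom for seriality; its first-order frame correspondent is ∀x ∃y Rxy.
(F1): ✓.
(F2): ✓.
(F3): ✓.
(F4): fails — world m has no successor.
(F5): ✓.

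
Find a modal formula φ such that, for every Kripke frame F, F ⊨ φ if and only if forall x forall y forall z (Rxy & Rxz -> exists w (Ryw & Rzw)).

◇□p → □◇p

The condition is convergence. The .2 schema ◇□p → □◇p defines it.
Suppose ◇□p→□◇p is valid. Take Rxy, Rxz and set V(p)={w : Ryw}. Then □p at y so ◇□p at x, so □◇p at x, so ◇p at z, giving w with Rzw and Ryw.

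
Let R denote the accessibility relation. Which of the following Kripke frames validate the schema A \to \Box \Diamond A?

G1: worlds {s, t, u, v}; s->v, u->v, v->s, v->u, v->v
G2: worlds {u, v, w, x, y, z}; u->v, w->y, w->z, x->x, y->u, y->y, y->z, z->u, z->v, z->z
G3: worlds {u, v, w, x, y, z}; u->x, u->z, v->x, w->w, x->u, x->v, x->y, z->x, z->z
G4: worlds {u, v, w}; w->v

This is the axiom for symmetry; its first-order frame correspondent is \forall x \forall y (Rxy \to Ryx).
G1: satisfies the condition.
G2: fails — Ruv but not Rvu.
G3: fails — Ruz but not Rzu.
G4: fails — Rwv but not Rvw.

G1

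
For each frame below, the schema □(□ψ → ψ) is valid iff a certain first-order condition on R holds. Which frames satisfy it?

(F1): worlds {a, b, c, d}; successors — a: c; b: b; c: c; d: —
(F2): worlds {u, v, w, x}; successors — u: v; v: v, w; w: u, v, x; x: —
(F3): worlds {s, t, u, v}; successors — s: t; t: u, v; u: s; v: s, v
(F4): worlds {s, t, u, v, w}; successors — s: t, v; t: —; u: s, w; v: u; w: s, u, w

(F1)

The schema corresponds to shift-reflexivity: ∀x ∀y (Rxy → Ryy).
(F1): holds.
(F2): fails — Rwu but not Ruu.
(F3): fails — Rus but not Rss.
(F4): fails — Rwu but not Ruu.
Valid on: (F1).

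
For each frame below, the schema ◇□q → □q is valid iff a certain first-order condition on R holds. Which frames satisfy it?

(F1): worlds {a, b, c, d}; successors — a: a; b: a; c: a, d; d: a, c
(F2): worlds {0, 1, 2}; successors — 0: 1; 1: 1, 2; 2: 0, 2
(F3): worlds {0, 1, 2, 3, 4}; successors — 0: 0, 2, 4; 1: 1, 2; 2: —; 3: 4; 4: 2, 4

The schema corresponds to the Euclidean property: ∀x ∀y ∀z (Rxy ∧ Rxz → Ryz).
(F1): fails — Rcd and Rcd but not Rdd.
(F2): fails — R12 and R11 but not R21.
(F3): fails — R02 and R00 but not R20.
Valid on no frame.

none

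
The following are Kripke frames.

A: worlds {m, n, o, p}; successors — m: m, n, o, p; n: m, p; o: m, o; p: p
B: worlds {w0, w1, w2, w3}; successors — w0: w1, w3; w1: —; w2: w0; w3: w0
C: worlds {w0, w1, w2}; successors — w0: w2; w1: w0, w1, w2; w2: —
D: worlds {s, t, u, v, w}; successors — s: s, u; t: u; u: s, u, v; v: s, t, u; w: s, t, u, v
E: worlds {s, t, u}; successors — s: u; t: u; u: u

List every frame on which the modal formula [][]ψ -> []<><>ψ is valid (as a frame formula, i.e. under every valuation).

A, D, E

This is the axiom for a generalized confluence (Geach) condition; its first-order frame correspondent is forall x forall z (xRz -> exists w (x R^2 w & z R^2 w)).
A: ✓.
B: fails — w0Rw1 but no w with w0R²w and w1R²w.
C: fails — w0Rw2 but no w with w0R²w and w2R²w.
D: ✓.
E: ✓.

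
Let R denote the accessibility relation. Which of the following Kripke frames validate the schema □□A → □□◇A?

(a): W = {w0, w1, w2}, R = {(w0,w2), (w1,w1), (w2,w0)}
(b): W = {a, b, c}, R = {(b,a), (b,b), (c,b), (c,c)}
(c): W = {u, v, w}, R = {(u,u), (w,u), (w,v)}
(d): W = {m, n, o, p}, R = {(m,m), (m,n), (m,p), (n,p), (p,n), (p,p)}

(c), (d)

Frame correspondent (Sahlqvist): ∀x ∀z (xR²z → ∃w (xR²w ∧ zRw)) — i.e. a generalized confluence (Geach) condition.
(a): fails — w0R²w0 but no w with w0R²w and w0Rw.
(b): fails — bR²a but no w with bR²w and aRw.
(c): ✓.
(d): ✓.
Valid on: (c), (d).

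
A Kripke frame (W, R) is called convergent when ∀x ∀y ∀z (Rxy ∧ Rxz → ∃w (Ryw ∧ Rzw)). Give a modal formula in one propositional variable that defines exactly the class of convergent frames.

A defining formula is ◇□ψ → □◇ψ (the .2 axiom).
Suppose ◇□ψ→□◇ψ is valid. Take Rxy, Rxz and set V(ψ)={w : Ryw}. Then □ψ at y so ◇□ψ at x, so □◇ψ at x, so ◇ψ at z, giving w with Rzw and Ryw.

◇□ψ → □◇ψ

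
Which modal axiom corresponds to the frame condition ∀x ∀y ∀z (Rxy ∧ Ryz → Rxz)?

A defining formula is □s → □□s (the 4 axiom).

□s → □□s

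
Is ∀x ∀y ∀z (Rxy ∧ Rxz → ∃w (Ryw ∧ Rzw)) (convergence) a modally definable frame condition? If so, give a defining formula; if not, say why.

Yes: it is convergence, defined by the .2 schema ◇□q → □◇q.
Suppose ◇□q→□◇q is valid. Take Rxy, Rxz and set V(q)={w : Ryw}. Then □q at y so ◇□q at x, so □◇q at x, so ◇q at z, giving w with Rzw and Ryw.

Definable; ◇□q → □◇q defines it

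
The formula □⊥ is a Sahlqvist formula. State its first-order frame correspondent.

□⊥ is valid iff no world has any successor (otherwise □⊥ fails at any world with one).

emptiness of R: ∀x ∀y ¬Rxy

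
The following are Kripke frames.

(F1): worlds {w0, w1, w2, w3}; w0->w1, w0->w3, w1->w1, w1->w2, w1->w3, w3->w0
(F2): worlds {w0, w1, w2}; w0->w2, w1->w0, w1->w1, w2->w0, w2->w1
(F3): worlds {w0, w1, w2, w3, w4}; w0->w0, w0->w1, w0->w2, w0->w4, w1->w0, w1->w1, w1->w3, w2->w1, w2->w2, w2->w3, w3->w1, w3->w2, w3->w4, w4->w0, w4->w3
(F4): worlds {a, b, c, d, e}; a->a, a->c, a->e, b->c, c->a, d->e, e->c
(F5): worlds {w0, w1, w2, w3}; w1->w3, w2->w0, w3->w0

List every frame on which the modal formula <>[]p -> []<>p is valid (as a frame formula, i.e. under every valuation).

Frame correspondent (Sahlqvist): forall x forall y forall z (Rxy & Rxz -> exists w (Ryw & Rzw)) — i.e. convergence.
(F1): fails — Rw0w1 and Rw0w3 but w1 and w3 have no common successor.
(F2): fails — Rw1w1 and Rw1w0 but w1 and w0 have no common successor.
(F3): satisfies the condition.
(F4): fails — Rae and Rac but e and c have no common successor.
(F5): fails — Rw2w0 and Rw2w0 but w0 and w0 have no common successor.
Valid on: (F3).

(F3)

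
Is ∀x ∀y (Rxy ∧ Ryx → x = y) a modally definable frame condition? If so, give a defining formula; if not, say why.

No — not modally definable

If a class were modally definable it would be closed under surjective bounded morphisms (Goldblatt–Thomason).
The 8-cycle (worlds a,b,c,d,e,f,g,h with a→b→c→d→e→f→g→h→a) is antisymmetric. Sending even-indexed worlds to a and odd-indexed worlds to b is a surjective bounded morphism onto the two-world frame with a↔b, which is not antisymmetric.
Hence antisymmetry is not modally definable.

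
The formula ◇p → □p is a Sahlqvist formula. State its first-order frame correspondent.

Suppose ◇p→□p is valid. Take Rxy, Rxz and set V(p)={y}. Then ◇p at x, so □p at x, so p at z, i.e. z=y.

Partial functionality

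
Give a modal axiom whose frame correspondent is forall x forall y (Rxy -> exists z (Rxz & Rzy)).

□□r → □r

A defining formula is □□r → □r (the C4 axiom).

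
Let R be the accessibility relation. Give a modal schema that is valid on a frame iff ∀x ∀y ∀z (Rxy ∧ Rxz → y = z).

◇p → □p

A defining formula is ◇p → □p (the CD axiom).
Suppose ◇p→□p is valid. Take Rxy, Rxz and set V(p)={y}. Then ◇p at x, so □p at x, so p at z, i.e. z=y.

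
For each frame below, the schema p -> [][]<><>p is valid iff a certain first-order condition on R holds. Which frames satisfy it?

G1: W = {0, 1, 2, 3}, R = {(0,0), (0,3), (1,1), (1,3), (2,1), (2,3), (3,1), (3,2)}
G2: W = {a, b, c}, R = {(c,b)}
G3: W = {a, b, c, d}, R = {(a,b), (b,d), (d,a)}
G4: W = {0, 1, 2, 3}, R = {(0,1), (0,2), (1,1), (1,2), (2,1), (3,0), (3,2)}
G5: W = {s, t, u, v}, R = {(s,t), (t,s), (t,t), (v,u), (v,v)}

G2

This is the axiom for a generalized confluence (Geach) condition; its first-order frame correspondent is forall x forall z (x R^2 z -> exists w (x = w & z R^2 w)).
G1: fails — 0R²1 but no w with 0=w and 1R²w.
G2: condition met.
G3: fails — aR²d but no w with a=w and dR²w.
G4: fails — 0R²1 but no w with 0=w and 1R²w.
G5: fails — vR²u but no w with v=w and uR²w.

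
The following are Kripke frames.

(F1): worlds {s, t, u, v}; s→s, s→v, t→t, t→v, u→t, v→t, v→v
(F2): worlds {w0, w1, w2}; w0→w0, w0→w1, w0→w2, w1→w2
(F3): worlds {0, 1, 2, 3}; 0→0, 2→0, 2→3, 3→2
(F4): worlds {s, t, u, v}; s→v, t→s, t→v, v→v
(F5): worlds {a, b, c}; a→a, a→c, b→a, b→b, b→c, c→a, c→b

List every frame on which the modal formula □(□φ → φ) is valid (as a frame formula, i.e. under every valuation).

(F1)

This is the axiom for shift-reflexivity; its first-order frame correspondent is ∀x ∀y (Rxy → Ryy).
(F1): condition met.
(F2): fails — Rw1w2 but not Rw2w2.
(F3): fails — R23 but not R33.
(F4): fails — Rts but not Rss.
(F5): fails — Rbc but not Rcc.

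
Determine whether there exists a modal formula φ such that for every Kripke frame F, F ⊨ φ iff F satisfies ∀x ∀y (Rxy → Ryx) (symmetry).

Yes: it is symmetry, defined by the B schema q → □◇q.
Suppose q→□◇q is valid. Take Rxy and set V(q)={x}. Then q at x, so □◇q at x, so ◇q at y, so some z with Ryz has q; z=x, i.e. Ryx.

Yes — defined by q → □◇q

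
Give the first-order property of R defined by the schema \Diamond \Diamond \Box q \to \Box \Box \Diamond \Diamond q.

\forall x \forall y \forall z ((x R^2 y \wedge x R^2 z) \to \exists w (yRw \wedge z R^2 w))

This is a Sahlqvist (Geach-type) schema ◇^2□^1q → □^2◇^2q.
Minimal-valuation argument: fix x; take any y with xR^2y and any z with xR^2z. Set V(q) to the set of worlds R-reachable from y in exactly 1 step. Then □^1q holds at y, so the antecedent holds at x; validity forces ◇^2q at z, giving a w with zR^2w and yR^1w.
First-order correspondent: \forall x \forall y \forall z ((x R^2 y \wedge x R^2 z) \to \exists w (yRw \wedge z R^2 w)).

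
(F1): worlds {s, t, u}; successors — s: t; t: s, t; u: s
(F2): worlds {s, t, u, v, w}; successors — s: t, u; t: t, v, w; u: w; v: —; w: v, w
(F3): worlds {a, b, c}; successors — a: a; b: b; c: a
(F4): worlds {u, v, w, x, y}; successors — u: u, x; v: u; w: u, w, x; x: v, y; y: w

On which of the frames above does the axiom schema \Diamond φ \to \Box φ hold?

(F3)

Frame correspondent (Sahlqvist): \forall x \forall y \forall z (Rxy \wedge Rxz \to y = z) — i.e. partial functionality.
(F1): fails — t sees both s and t.
(F2): fails — s sees both t and u.
(F3): holds.
(F4): fails — u sees both u and x.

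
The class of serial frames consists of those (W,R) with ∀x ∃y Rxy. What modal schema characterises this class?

A defining formula is □p → ◇p (the D axiom).
Suppose □p→◇p is valid. At any x set V(p)=W. Then □p at x, so ◇p at x, so x has a successor.

□p → ◇p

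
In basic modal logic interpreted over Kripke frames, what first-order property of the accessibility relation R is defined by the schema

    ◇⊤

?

◇⊤ holds at w iff w has a successor, so frame-validity of ◇⊤ is exactly seriality. Equivalently via □q → ◇q:
Suppose □q→◇q is valid. At any x set V(q)=W. Then □q at x, so ◇q at x, so x has a successor.
The converse is a direct semantic check.
Frame condition: ∀x ∃y Rxy.

seriality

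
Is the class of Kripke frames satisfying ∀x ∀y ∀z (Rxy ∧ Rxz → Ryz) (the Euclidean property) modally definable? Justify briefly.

The condition is the Euclidean property. A defining modal formula is ◇q → □◇q.
Suppose ◇q→□◇q is valid. Take Rxy, Rxz and set V(q)={y}. Then ◇q at x, so □◇q at x, so ◇q at z, so some w with Rzw has q; w=y, i.e. Rzy. By symmetry of the argument, Ryz.

Definable; ◇q → □◇q defines it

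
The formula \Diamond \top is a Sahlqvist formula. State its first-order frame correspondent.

◇⊤ holds at w iff w has a successor, so frame-validity of ◇⊤ is exactly seriality. Equivalently via □A → ◇A:
Suppose □A→◇A is valid. At any x set V(A)=W. Then □A at x, so ◇A at x, so x has a successor.

Seriality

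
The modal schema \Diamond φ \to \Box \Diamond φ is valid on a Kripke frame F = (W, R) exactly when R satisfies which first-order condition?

This is the 5 axiom.
It corresponds to the Euclidean property: \forall x \forall y \forall z (Rxy \wedge Rxz \to Ryz).

the Euclidean property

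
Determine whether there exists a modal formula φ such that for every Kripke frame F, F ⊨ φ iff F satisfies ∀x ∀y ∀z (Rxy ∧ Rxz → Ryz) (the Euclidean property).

Yes — defined by ◇q → □◇q

Yes: it is the Euclidean property, defined by the 5 schema ◇q → □◇q.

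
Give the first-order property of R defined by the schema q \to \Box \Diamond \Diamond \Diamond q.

\forall x \forall z (xRz \to \exists w (x = w \wedge z R^3 w))

This is a Sahlqvist (Geach-type) schema ◇^0□^0q → □^1◇^3q.
First-order correspondent: \forall x \forall z (xRz \to \exists w (x = w \wedge z R^3 w)).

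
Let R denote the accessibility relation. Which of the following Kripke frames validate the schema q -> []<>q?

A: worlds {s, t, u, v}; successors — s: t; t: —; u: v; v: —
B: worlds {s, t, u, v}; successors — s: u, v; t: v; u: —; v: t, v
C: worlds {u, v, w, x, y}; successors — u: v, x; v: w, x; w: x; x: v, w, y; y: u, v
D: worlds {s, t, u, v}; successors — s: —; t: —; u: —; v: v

The schema corresponds to symmetry: forall x forall y (Rxy -> Ryx).
A: fails — Ruv but not Rvu.
B: fails — Rsv but not Rvs.
C: fails — Ruv but not Rvu.
D: satisfies the condition.

D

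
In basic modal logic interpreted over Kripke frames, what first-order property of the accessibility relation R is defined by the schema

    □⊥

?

Emptiness of R

□⊥ is valid iff no world has any successor (otherwise □⊥ fails at any world with one).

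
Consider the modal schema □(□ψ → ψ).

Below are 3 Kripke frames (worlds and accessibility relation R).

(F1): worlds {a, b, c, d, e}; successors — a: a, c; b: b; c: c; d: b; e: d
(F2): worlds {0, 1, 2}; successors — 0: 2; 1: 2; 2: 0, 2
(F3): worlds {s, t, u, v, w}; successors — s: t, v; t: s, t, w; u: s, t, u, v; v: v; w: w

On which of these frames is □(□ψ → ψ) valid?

none

This is the axiom for shift-reflexivity; its first-order frame correspondent is ∀x ∀y (Rxy → Ryy).
(F1): fails — Red but not Rdd.
(F2): fails — R20 but not R00.
(F3): fails — Rus but not Rss.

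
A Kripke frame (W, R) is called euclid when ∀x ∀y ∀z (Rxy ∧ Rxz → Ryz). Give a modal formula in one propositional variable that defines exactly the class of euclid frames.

This is the Euclidean property; the standard corresponding axiom is 5: ◇r → □◇r.
Suppose ◇r→□◇r is valid. Take Rxy, Rxz and set V(r)={y}. Then ◇r at x, so □◇r at x, so ◇r at z, so some w with Rzw has r; w=y, i.e. Rzy. By symmetry of the argument, Ryz.

◇r → □◇r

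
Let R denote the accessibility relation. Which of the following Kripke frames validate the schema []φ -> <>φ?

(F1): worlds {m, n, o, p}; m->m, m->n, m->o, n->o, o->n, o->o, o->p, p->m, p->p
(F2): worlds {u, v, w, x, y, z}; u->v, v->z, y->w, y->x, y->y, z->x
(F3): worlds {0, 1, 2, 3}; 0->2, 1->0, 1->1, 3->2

(F1)

The schema corresponds to seriality: forall x exists y Rxy.
(F1): condition met.
(F2): fails — world w has no successor.
(F3): fails — world 2 has no successor.
Valid on: (F1).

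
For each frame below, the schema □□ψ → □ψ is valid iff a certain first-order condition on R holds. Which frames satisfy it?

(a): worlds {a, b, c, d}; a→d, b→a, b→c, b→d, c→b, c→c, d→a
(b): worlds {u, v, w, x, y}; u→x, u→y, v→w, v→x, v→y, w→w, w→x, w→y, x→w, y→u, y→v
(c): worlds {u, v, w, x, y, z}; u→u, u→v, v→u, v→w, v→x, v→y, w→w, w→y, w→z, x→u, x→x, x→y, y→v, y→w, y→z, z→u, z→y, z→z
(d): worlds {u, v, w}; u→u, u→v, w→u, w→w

(d)

Frame correspondent (Sahlqvist): ∀x ∀y (Rxy → ∃z (Rxz ∧ Rzy)) — i.e. density.
(a): fails — Rad but no z with Raz and Rzd.
(b): fails — Rux but no z with Ruz and Rzx.
(c): fails — Ryv but no t with Ryt and Rtv.
(d): condition met.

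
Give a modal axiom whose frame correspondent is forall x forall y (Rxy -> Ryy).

□(□q → q)

The condition is shift-reflexivity. The T□ schema □(□q → q) defines it.
Suppose □(□q→q) is valid. Take Rxy and set V(q)={w : Ryw}. Then at y, □q holds; since □(□q→q) at x, □q→q at y, so q at y, i.e. Ryy.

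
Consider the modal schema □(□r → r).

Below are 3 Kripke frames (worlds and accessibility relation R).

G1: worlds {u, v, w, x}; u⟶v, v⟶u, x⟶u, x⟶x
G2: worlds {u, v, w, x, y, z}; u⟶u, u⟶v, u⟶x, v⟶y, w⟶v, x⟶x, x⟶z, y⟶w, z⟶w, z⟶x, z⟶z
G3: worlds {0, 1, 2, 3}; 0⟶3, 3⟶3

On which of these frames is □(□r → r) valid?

G3

Frame correspondent (Sahlqvist): ∀x ∀y (Rxy → Ryy) — i.e. shift-reflexivity.
G1: fails — Ruv but not Rvv.
G2: fails — Ruv but not Rvv.
G3: holds.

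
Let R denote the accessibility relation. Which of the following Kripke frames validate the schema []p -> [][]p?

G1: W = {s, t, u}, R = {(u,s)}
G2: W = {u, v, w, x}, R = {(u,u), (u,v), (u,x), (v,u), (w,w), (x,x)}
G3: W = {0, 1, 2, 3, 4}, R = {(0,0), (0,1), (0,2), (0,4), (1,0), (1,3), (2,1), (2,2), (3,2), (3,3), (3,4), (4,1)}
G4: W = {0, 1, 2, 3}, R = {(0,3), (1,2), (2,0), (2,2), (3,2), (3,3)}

This is the axiom for transitivity; its first-order frame correspondent is forall x forall y forall z (Rxy & Ryz -> Rxz).
G1: ✓.
G2: fails — Rvu and Ruv but not Rvv.
G3: fails — R10 and R02 but not R12.
G4: fails — R32 and R20 but not R30.
Valid on: G1.

G1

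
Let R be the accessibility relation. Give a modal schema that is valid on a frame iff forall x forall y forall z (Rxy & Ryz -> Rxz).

□q → □□q

This is transitivity; the standard corresponding axiom is 4: □q → □□q.
Suppose □q→□□q is valid. Take Rxy, Ryz and set V(q)={w : Rxw}. Then □q at x, so □□q at x, so □q at y, so q at z, i.e. Rxz.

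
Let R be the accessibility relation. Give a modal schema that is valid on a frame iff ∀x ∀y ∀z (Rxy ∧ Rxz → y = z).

A defining formula is ◇p → □p (the CD axiom).
Suppose ◇p→□p is valid. Take Rxy, Rxz and set V(p)={y}. Then ◇p at x, so □p at x, so p at z, i.e. z=y.

◇p → □p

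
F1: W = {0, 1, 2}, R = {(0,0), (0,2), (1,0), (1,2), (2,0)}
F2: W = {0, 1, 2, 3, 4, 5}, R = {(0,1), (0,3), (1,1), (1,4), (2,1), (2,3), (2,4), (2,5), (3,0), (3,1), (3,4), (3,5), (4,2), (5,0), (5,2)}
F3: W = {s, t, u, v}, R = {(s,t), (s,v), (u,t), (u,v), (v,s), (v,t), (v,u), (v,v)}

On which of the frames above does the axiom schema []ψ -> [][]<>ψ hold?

F1

Frame correspondent (Sahlqvist): forall x forall z (x R^2 z -> exists w (xRw & zRw)) — i.e. a generalized confluence (Geach) condition.
F1: satisfies the condition.
F2: fails — 0R²4 but no w with 0Rw and 4Rw.
F3: fails — sR²t but no w with sRw and tRw.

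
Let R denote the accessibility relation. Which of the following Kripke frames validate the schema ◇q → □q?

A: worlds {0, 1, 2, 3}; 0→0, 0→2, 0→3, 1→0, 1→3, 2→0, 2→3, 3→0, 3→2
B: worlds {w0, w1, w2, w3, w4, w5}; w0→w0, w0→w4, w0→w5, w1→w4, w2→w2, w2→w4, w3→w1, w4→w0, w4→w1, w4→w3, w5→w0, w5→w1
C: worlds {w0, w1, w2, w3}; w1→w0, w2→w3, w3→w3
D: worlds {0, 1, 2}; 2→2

The schema corresponds to partial functionality: ∀x ∀y ∀z (Rxy ∧ Rxz → y = z).
A: fails — 0 sees both 0 and 2.
B: fails — w0 sees both w0 and w4.
C: condition met.
D: condition met.
Valid on: C, D.

C, D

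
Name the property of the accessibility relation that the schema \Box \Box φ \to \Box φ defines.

density

Suppose □□φ→□φ is valid. Take Rxy and set V(φ)={w : xR²w}. Then □□φ at x, so □φ at x, so φ at y, i.e. ∃z(Rxz∧Rzy).
Conversely, on a frame with density the schema holds at every world under every valuation.
Frame condition: \forall x \forall y (Rxy \to \exists z (Rxz \wedge Rzy)).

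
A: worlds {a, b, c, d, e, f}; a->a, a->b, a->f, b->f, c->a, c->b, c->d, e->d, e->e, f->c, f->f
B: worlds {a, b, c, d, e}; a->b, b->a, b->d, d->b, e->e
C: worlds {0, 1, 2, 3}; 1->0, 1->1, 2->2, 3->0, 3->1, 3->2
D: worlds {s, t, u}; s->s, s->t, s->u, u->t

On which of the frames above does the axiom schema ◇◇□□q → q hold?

B

The schema corresponds to a generalized confluence (Geach) condition: ∀x ∀y (xR²y → ∃w (yR²w ∧ x = w)).
A: fails — aR²b but no w with bR²w and a=w.
B: ✓.
C: fails — 1R²0 but no w with 0R²w and 1=w.
D: fails — sR²t but no w with tR²w and s=w.
Valid on: B.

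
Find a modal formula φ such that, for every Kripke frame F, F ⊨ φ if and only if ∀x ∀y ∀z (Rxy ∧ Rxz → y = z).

◇s → □s

The condition is partial functionality. The CD schema ◇s → □s defines it.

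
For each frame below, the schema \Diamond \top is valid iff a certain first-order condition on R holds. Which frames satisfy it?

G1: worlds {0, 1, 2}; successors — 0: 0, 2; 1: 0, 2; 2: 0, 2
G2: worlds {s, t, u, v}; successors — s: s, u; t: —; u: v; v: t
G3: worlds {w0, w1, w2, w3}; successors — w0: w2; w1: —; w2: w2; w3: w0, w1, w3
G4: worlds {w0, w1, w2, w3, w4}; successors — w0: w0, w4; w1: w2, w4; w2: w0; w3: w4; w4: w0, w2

This is the axiom for seriality; its first-order frame correspondent is \forall x \exists y Rxy.
G1: condition met.
G2: fails — world t has no successor.
G3: fails — world w1 has no successor.
G4: condition met.

G1, G4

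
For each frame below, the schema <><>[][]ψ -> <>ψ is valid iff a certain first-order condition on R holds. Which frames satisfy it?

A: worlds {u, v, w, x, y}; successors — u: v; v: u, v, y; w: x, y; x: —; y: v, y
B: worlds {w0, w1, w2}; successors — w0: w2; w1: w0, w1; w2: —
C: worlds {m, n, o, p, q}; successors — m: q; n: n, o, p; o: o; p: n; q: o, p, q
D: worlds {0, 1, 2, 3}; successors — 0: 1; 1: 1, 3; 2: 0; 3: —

This is the axiom for a generalized confluence (Geach) condition; its first-order frame correspondent is forall x forall y (x R^2 y -> exists w (y R^2 w & xRw)).
A: condition met.
B: fails — w1R²w0 but no w with w0R²w and w1Rw.
C: fails — mR²o but no w with oR²w and mRw.
D: fails — 0R²3 but no w with 3R²w and 0Rw.

A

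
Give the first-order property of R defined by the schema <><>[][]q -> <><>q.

This is a Sahlqvist (Geach-type) schema ◇^2□^2q → □^0◇^2q.
Minimal-valuation argument: fix x; take any y with xR^2y and any z with xR^0z. Set V(q) to the set of worlds R-reachable from y in exactly 2 steps. Then □^2q holds at y, so the antecedent holds at x; validity forces ◇^2q at z, giving a w with zR^2w and yR^2w.
First-order correspondent: forall x forall y (x R^2 y -> exists w (y R^2 w & x R^2 w)).

forall x forall y (x R^2 y -> exists w (y R^2 w & x R^2 w))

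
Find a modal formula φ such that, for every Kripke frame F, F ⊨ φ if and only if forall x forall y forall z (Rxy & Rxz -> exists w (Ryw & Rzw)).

This is convergence; the standard corresponding axiom is .2: ◇□s → □◇s.
Suppose ◇□s→□◇s is valid. Take Rxy, Rxz and set V(s)={w : Ryw}. Then □s at y so ◇□s at x, so □◇s at x, so ◇s at z, giving w with Rzw and Ryw.

◇□s → □◇s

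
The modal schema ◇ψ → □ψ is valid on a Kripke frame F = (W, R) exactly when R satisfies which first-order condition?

partial functionality: ∀x ∀y ∀z (Rxy ∧ Rxz → y = z)

Suppose ◇ψ→□ψ is valid. Take Rxy, Rxz and set V(ψ)={y}. Then ◇ψ at x, so □ψ at x, so ψ at z, i.e. z=y.
Conversely, any frame satisfying ∀x ∀y ∀z (Rxy ∧ Rxz → y = z) validates the schema.
So the correspondent is partial functionality.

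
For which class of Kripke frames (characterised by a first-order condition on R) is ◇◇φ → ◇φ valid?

transitivity: ∀x ∀y ∀z (Rxy ∧ Ryz → Rxz)

Equivalently (dual form): □φ → □□φ.
Suppose □φ→□□φ is valid. Take Rxy, Ryz and set V(φ)={w : Rxw}. Then □φ at x, so □□φ at x, so □φ at y, so φ at z, i.e. Rxz.
The converse is a direct semantic check.
So the correspondent is transitivity.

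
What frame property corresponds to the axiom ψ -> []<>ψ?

Symmetry

Suppose ψ→□◇ψ is valid. Take Rxy and set V(ψ)={x}. Then ψ at x, so □◇ψ at x, so ◇ψ at y, so some z with Ryz has ψ; z=x, i.e. Ryx.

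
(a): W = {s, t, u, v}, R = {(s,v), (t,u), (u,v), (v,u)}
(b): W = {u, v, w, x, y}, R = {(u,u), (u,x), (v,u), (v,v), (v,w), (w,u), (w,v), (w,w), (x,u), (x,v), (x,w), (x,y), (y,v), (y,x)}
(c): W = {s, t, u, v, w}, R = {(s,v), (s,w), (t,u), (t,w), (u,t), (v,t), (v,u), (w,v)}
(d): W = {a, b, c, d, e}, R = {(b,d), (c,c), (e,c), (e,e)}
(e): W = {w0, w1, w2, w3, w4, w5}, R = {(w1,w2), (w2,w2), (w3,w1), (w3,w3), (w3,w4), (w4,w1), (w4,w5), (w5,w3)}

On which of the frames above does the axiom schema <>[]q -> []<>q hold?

(a), (b)

The schema corresponds to convergence: forall x forall y forall z (Rxy & Rxz -> exists w (Ryw & Rzw)).
(a): holds.
(b): holds.
(c): fails — Rsv and Rsw but v and w have no common successor.
(d): fails — Rbd and Rbd but d and d have no common successor.
(e): fails — Rw3w1 and Rw3w3 but w1 and w3 have no common successor.
Valid on: (a), (b).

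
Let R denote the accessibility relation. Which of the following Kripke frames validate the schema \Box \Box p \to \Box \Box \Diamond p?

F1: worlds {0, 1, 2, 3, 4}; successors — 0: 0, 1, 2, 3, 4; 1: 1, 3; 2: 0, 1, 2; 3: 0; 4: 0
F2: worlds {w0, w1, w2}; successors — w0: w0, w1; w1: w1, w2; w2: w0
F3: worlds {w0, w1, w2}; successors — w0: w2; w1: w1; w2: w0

This is the axiom for a generalized confluence (Geach) condition; its first-order frame correspondent is \forall x \forall z (x R^2 z \to \exists w (x R^2 w \wedge zRw)).
F1: satisfies the condition.
F2: satisfies the condition.
F3: fails — w0R²w0 but no w with w0R²w and w0Rw.
Valid on: F1, F2.

F1, F2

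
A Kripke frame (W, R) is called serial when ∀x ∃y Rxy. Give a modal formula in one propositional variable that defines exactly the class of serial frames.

This is seriality; the standard corresponding axiom is D: □r → ◇r.
Suppose □r→◇r is valid. At any x set V(r)=W. Then □r at x, so ◇r at x, so x has a successor.

□r → ◇r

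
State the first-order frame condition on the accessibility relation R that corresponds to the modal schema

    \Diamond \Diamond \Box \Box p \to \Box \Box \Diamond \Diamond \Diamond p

This is a Sahlqvist (Geach-type) schema ◇^2□^2p → □^2◇^3p.
Minimal-valuation argument: fix x; take any y with xR^2y and any z with xR^2z. Set V(p) to the set of worlds R-reachable from y in exactly 2 steps. Then □^2p holds at y, so the antecedent holds at x; validity forces ◇^3p at z, giving a w with zR^3w and yR^2w.
First-order correspondent: \forall x \forall y \forall z ((x R^2 y \wedge x R^2 z) \to \exists w (y R^2 w \wedge z R^3 w)).

\forall x \forall y \forall z ((x R^2 y \wedge x R^2 z) \to \exists w (y R^2 w \wedge z R^3 w))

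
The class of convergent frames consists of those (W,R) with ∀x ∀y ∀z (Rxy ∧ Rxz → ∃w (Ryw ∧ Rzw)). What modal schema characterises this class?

This is convergence; the standard corresponding axiom is .2: ◇□p → □◇p.
Suppose ◇□p→□◇p is valid. Take Rxy, Rxz and set V(p)={w : Ryw}. Then □p at y so ◇□p at x, so □◇p at x, so ◇p at z, giving w with Rzw and Ryw.

◇□p → □◇p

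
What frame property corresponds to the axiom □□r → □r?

Density

Suppose □□r→□r is valid. Take Rxy and set V(r)={w : xR²w}. Then □□r at x, so □r at x, so r at y, i.e. ∃z(Rxz∧Rzy).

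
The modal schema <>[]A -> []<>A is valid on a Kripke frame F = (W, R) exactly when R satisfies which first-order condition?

convergence

This schema is the .2 axiom.
It corresponds to convergence: forall x forall y forall z (Rxy & Rxz -> exists w (Ryw & Rzw)).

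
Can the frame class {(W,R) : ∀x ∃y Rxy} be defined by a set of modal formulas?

This is a Sahlqvist condition; the D axiom □r → ◇r defines it.
Suppose □r→◇r is valid. At any x set V(r)=W. Then □r at x, so ◇r at x, so x has a successor.

Yes — defined by □r → ◇r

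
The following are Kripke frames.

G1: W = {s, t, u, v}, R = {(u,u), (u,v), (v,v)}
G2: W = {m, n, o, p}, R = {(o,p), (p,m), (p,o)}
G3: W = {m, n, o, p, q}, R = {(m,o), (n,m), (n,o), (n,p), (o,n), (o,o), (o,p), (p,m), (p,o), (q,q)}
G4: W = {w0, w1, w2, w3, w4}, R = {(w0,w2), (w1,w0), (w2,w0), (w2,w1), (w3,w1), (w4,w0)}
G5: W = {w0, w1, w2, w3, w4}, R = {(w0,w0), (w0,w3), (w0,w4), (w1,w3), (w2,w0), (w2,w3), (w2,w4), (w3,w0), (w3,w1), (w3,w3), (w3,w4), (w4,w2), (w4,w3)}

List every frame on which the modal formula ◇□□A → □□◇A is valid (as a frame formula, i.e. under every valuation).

The schema corresponds to a generalized confluence (Geach) condition: ∀x ∀y ∀z ((xRy ∧ xR²z) → ∃w (yR²w ∧ zRw)).
G1: ✓.
G2: fails — oRp, oR²m but no w with pR²w and mRw.
G3: ✓.
G4: fails — w2Rw0, w2R²w0 but no w with w0R²w and w0Rw.
G5: ✓.

G1, G3, G5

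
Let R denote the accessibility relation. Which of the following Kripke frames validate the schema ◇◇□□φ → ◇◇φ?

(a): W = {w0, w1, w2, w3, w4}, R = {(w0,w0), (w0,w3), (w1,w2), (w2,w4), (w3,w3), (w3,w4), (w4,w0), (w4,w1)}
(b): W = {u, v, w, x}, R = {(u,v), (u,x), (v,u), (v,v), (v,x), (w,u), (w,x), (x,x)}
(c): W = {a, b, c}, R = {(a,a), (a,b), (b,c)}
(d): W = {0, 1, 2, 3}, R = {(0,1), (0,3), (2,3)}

This is the axiom for a generalized confluence (Geach) condition; its first-order frame correspondent is ∀x ∀y (xR²y → ∃w (yR²w ∧ xR²w)).
(a): fails — w1R²w4 but no w with w4R²w and w1R²w.
(b): ✓.
(c): fails — aR²b but no w with bR²w and aR²w.
(d): ✓.
Valid on: (b), (d).

(b), (d)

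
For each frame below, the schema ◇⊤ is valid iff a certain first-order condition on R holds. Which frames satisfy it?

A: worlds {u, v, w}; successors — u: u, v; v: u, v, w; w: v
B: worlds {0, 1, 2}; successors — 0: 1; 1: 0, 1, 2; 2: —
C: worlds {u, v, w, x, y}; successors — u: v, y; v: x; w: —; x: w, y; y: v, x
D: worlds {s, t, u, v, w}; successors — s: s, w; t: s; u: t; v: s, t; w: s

Frame correspondent (Sahlqvist): ∀x ∃y Rxy — i.e. seriality.
A: condition met.
B: fails — world 2 has no successor.
C: fails — world w has no successor.
D: condition met.

A, D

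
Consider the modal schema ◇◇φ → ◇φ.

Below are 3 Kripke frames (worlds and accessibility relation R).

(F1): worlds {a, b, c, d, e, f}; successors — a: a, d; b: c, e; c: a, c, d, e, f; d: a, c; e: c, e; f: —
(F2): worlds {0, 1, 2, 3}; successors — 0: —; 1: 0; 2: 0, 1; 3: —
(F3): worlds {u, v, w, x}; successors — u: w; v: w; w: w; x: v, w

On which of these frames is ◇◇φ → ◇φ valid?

(F2), (F3)

The schema corresponds to transitivity: ∀x ∀y ∀z (Rxy ∧ Ryz → Rxz).
(F1): fails — Rbc and Rcd but not Rbd.
(F2): condition met.
(F3): condition met.
Valid on: (F2), (F3).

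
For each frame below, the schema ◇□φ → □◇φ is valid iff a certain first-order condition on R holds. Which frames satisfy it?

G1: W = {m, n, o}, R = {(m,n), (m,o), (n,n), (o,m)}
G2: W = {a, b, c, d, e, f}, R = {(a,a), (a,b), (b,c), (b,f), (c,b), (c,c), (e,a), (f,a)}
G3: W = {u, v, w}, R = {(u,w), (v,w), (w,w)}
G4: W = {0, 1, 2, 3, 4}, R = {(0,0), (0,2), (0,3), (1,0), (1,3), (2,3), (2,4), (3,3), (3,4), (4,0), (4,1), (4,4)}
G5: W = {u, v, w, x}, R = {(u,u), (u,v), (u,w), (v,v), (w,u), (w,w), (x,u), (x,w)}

G3, G4

The schema corresponds to convergence: ∀x ∀y ∀z (Rxy ∧ Rxz → ∃w (Ryw ∧ Rzw)).
G1: fails — Rmo and Rmn but o and n have no common successor.
G2: fails — Rab and Raa but b and a have no common successor.
G3: holds.
G4: holds.
G5: fails — Ruv and Ruw but v and w have no common successor.
Valid on: G3, G4.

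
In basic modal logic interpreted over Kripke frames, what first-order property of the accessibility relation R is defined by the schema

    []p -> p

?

Reflexivity

This is the T axiom.
It corresponds to reflexivity: forall x Rxx.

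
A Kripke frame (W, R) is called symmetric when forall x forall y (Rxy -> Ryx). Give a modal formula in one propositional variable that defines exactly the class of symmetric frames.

ψ → □◇ψ

This is symmetry; the standard corresponding axiom is B: ψ → □◇ψ.
Suppose ψ→□◇ψ is valid. Take Rxy and set V(ψ)={x}. Then ψ at x, so □◇ψ at x, so ◇ψ at y, so some z with Ryz has ψ; z=x, i.e. Ryx.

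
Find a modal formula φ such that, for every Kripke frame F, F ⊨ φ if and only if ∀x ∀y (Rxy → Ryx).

A defining formula is ψ → □◇ψ (the B axiom).
Suppose ψ→□◇ψ is valid. Take Rxy and set V(ψ)={x}. Then ψ at x, so □◇ψ at x, so ◇ψ at y, so some z with Ryz has ψ; z=x, i.e. Ryx.

ψ → □◇ψ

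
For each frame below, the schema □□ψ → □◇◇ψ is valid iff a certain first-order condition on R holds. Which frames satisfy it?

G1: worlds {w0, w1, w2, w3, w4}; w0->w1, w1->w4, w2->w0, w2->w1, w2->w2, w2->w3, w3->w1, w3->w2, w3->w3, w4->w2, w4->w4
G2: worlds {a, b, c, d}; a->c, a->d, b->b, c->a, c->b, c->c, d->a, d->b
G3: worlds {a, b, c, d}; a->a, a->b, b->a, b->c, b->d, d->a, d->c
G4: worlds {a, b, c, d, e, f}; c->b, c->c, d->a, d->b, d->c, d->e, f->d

G1, G2

The schema corresponds to a generalized confluence (Geach) condition: ∀x ∀z (xRz → ∃w (xR²w ∧ zR²w)).
G1: satisfies the condition.
G2: satisfies the condition.
G3: fails — bRc but no w with bR²w and cR²w.
G4: fails — cRb but no w with cR²w and bR²w.
Valid on: G1, G2.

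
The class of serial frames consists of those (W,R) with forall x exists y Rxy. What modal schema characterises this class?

□ψ → ◇ψ

The condition is seriality. The D schema □ψ → ◇ψ defines it.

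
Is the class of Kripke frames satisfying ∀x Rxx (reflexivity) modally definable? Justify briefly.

The condition is reflexivity. A defining modal formula is □r → r.
Suppose □r→r is valid. At any x set V(r)={w : Rxw}. Then □r holds at x, so r holds at x, i.e. Rxx.

Definable; □r → r defines it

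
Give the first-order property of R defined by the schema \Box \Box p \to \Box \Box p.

This is a Sahlqvist (Geach-type) schema ◇^0□^2p → □^2◇^0p.
Minimal-valuation argument: fix x; take any y with xR^0y and any z with xR^2z. Set V(p) to the set of worlds R-reachable from y in exactly 2 steps. Then □^2p holds at y, so the antecedent holds at x; validity forces ◇^0p at z, giving a w with zR^0w and yR^2w.
First-order correspondent: \forall x \forall z (x R^2 z \to \exists w (x R^2 w \wedge z = w)).

\forall x \forall z (x R^2 z \to \exists w (x R^2 w \wedge z = w))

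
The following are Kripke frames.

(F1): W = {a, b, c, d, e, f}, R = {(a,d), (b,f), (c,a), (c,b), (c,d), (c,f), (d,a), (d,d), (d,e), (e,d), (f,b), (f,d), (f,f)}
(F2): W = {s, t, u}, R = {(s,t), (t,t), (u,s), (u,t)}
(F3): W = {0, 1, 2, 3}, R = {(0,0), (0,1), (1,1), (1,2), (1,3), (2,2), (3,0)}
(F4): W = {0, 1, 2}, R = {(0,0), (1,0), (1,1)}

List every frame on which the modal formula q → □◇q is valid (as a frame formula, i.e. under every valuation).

none

The schema corresponds to symmetry: ∀x ∀y (Rxy → Ryx).
(F1): fails — Rcd but not Rdc.
(F2): fails — Rus but not Rsu.
(F3): fails — R12 but not R21.
(F4): fails — R10 but not R01.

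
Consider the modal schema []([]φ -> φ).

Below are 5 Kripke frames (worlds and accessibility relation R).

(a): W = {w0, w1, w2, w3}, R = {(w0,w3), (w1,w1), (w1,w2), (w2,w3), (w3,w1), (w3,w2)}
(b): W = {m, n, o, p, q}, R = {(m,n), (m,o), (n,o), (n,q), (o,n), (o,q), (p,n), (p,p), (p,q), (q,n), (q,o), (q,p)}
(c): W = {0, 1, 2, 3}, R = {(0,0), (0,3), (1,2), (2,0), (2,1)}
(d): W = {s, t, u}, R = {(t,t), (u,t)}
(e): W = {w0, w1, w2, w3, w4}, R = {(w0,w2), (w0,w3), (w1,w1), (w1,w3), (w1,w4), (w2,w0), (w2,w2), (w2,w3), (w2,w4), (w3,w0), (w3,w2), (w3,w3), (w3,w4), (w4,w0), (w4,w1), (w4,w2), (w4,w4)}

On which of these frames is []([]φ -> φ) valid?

(d)

The schema corresponds to shift-reflexivity: forall x forall y (Rxy -> Ryy).
(a): fails — Rw1w2 but not Rw2w2.
(b): fails — Ron but not Rnn.
(c): fails — R12 but not R22.
(d): holds.
(e): fails — Rw3w0 but not Rw0w0.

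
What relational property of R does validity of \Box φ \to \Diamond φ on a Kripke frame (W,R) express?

seriality: \forall x \exists y Rxy

Suppose □φ→◇φ is valid. At any x set V(φ)=W. Then □φ at x, so ◇φ at x, so x has a successor.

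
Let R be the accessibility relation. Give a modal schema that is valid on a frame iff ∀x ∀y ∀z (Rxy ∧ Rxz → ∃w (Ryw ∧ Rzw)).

The condition is convergence. The .2 schema ◇□ψ → □◇ψ defines it.
Suppose ◇□ψ→□◇ψ is valid. Take Rxy, Rxz and set V(ψ)={w : Ryw}. Then □ψ at y so ◇□ψ at x, so □◇ψ at x, so ◇ψ at z, giving w with Rzw and Ryw.

◇□ψ → □◇ψ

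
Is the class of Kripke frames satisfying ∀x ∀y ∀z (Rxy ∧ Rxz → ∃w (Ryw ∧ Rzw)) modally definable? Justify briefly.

Yes, by ◇□q → □◇q

Yes: it is convergence, defined by the .2 schema ◇□q → □◇q.
Suppose ◇□q→□◇q is valid. Take Rxy, Rxz and set V(q)={w : Ryw}. Then □q at y so ◇□q at x, so □◇q at x, so ◇q at z, giving w with Rzw and Ryw.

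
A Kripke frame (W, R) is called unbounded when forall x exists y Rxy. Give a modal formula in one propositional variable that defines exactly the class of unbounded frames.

The condition is seriality. The D schema □r → ◇r defines it.
Suppose □r→◇r is valid. At any x set V(r)=W. Then □r at x, so ◇r at x, so x has a successor.

□r → ◇r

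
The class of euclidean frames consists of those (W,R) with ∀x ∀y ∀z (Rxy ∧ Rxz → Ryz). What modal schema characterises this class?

The condition is the Euclidean property. The 5 schema ◇s → □◇s defines it.
Suppose ◇s→□◇s is valid. Take Rxy, Rxz and set V(s)={y}. Then ◇s at x, so □◇s at x, so ◇s at z, so some w with Rzw has s; w=y, i.e. Rzy. By symmetry of the argument, Ryz.

◇s → □◇s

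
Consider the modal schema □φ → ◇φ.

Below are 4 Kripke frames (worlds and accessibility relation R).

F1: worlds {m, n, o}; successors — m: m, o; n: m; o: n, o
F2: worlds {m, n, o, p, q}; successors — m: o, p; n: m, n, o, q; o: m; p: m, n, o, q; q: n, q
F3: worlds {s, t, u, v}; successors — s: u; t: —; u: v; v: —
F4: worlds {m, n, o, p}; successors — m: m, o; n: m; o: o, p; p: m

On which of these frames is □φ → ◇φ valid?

The schema corresponds to seriality: ∀x ∃y Rxy.
F1: holds.
F2: holds.
F3: fails — world t has no successor.
F4: holds.
Valid on: F1, F2, F4.

F1, F2, F4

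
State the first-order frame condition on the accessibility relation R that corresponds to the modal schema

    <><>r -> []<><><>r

This is a Sahlqvist (Geach-type) schema ◇^2□^0r → □^1◇^3r.
Minimal-valuation argument: fix x; take any y with xR^2y and any z with xR^1z. Set V(r) to the set of worlds R-reachable from y in exactly 0 steps. Then □^0r holds at y, so the antecedent holds at x; validity forces ◇^3r at z, giving a w with zR^3w and yR^0w.
First-order correspondent: forall x forall y forall z ((x R^2 y & xRz) -> exists w (y = w & z R^3 w)).

forall x forall y forall z ((x R^2 y & xRz) -> exists w (y = w & z R^3 w))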